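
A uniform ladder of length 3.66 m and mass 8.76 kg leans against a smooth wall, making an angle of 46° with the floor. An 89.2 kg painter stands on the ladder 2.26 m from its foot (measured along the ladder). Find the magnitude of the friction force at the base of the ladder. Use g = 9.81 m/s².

Choose the foot of the ladder as the axis so the floor normal and friction both act there and drop out.
Ladder weight 8.76×9.81 = 85.94 N acts at 1.83 m along the ladder; its horizontal arm is 1.83·cos46° = 1.271 m → τ = 109.2 N·m clockwise.
Painter: 89.2×9.81 = 875.1 N at 2.26 m → arm 1.57 m → τ = 1374 N·m clockwise.
Wall normal N acts horizontally at the top; its moment arm is the height L sinθ = 3.66·sin46° = 2.633 m, counterclockwise.
Στ = 0 ⇒ N × 2.633 = 1483 ⇒ N = 563 N.
ΣFx = 0: friction at the foot balances the wall's push, so f = N_wall = 563 N.

f ≈ 563 N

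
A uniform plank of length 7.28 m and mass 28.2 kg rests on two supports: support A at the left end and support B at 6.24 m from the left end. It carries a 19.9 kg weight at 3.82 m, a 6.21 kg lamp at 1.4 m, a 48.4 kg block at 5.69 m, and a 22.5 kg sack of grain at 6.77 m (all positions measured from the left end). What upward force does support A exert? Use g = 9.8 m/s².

R_A ≈ 261 N

Taking torques about support B:
Beam weight: 28.2 × 9.8 = 276.4 N down at 3.64 m → arm 2.6 m, τ = 276.4 × 2.6 = 718.6 N·m counterclockwise.
Weight: 19.9 × 9.8 = 195 N down at 3.82 m → arm 2.42 m, τ = 195 × 2.42 = 471.9 N·m counterclockwise.
Lamp: 6.21 × 9.8 = 60.86 N down at 1.4 m → arm 4.84 m, τ = 60.86 × 4.84 = 294.6 N·m counterclockwise.
Block: 48.4 × 9.8 = 474.3 N down at 5.69 m → arm 0.55 m, τ = 474.3 × 0.55 = 260.9 N·m counterclockwise.
Sack of grain: 22.5 × 9.8 = 220.5 N down at 6.77 m → arm 0.53 m, τ = 220.5 × 0.53 = 116.9 N·m clockwise.
Net load moment about support B = 1629 N·m counterclockwise.
Reaction R at support A is upward at 0 m, arm 6.24 m → moment R × 6.24 clockwise.
For rotational equilibrium, R × 6.24 = 1629, so R = 261 N.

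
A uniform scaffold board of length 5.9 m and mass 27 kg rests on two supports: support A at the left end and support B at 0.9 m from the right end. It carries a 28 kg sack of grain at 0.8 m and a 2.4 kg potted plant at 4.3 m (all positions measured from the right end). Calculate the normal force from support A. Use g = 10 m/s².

Sum moments about support B (its reaction then has zero moment arm).
Beam weight: 27 × 10 = 270 N down at 2.95 m → arm 2.05 m, τ = 270 × 2.05 = 553.5 N·m counterclockwise.
Sack of grain: 28 × 10 = 280 N down at 0.8 m → arm 0.1 m, τ = 280 × 0.1 = 28 N·m clockwise.
Potted plant: 2.4 × 10 = 24 N down at 4.3 m → arm 3.4 m, τ = 24 × 3.4 = 81.6 N·m counterclockwise.
Net load moment about support B = 607.1 N·m counterclockwise.
Reaction R at support A is upward at 5.9 m, arm 5 m → moment R × 5 clockwise.
For rotational equilibrium, R × 5 = 607.1, so R = 121 N.

R_A ≈ 121 N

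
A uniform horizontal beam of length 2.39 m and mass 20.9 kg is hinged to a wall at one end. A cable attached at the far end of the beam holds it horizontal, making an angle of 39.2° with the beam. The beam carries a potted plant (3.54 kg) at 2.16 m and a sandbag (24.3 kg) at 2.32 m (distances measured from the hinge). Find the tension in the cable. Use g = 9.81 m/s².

T ≈ 578 N

About the hinge:
Beam weight: 20.9 × 9.81 = 205 N down at 1.195 m → arm 1.195 m, τ = 205 × 1.195 = 245 N·m clockwise.
Potted plant: 3.54 × 9.81 = 34.73 N down at 2.16 m → arm 2.16 m, τ = 34.73 × 2.16 = 75.02 N·m clockwise.
Sandbag: 24.3 × 9.81 = 238.4 N down at 2.32 m → arm 2.32 m, τ = 238.4 × 2.32 = 553.1 N·m clockwise.
Total clockwise load moment = 873.1 N·m.
The cable tension T acts at 2.39 m; only its component perpendicular to the beam, T sinθ, produces torque. sin 39.2° = 0.632.
Στ = 0 ⇒ T × 2.39 × 0.632 = 873.1 ⇒ T = 873.1 / 1.51 = 578 N.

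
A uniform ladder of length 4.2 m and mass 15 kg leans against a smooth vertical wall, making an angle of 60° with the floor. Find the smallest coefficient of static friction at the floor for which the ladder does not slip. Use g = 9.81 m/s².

μ_min ≈ 0.289

Taking torques about the foot of the ladder:
Ladder weight 15×9.81 = 147.2 N acts at 2.1 m along the ladder; its horizontal arm is 2.1·cos60° = 1.05 m → τ = 154.6 N·m clockwise.
Wall normal N acts horizontally at the top; its moment arm is the height L sinθ = 4.2·sin60° = 3.637 m, counterclockwise.
For rotational equilibrium, N × 3.637 = 154.6, so N = 42.51 N.
ΣFx = 0 ⇒ f = N_wall = 42.51 N. ΣFy = 0 ⇒ N_floor = 147.2 N.
μ_min = f / N_floor = 42.51 / 147.2 = 0.289.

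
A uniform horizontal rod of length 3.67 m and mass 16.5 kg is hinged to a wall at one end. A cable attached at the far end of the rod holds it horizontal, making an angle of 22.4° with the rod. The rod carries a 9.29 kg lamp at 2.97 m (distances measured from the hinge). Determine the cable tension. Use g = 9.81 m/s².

T ≈ 406 N

Taking torques about the hinge:
Beam weight: 16.5 × 9.81 = 161.9 N down at 1.835 m → arm 1.835 m, τ = 161.9 × 1.835 = 297.1 N·m clockwise.
Lamp: 9.29 × 9.81 = 91.13 N down at 2.97 m → arm 2.97 m, τ = 91.13 × 2.97 = 270.7 N·m clockwise.
Total clockwise load moment = 567.8 N·m.
The cable tension T acts at 3.67 m; only its component perpendicular to the rod, T sinθ, produces torque. sin 22.4° = 0.3811.
Στ = 0 ⇒ T × 3.67 × 0.3811 = 567.8 ⇒ T = 567.8 / 1.399 = 406 N.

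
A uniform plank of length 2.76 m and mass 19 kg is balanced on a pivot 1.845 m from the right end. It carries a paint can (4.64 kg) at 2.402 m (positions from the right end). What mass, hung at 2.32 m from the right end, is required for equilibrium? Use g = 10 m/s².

Take moments about the pivot (at 1.845 m from the right end).
Beam weight: 19 × 10 = 190 N down at 1.38 m → arm 0.465 m, τ = 190 × 0.465 = 88.35 N·m clockwise.
Paint can: 4.64 × 10 = 46.4 N down at 2.402 m → arm 0.557 m, τ = 46.4 × 0.557 = 25.84 N·m counterclockwise.
Net moment of known loads = 62.51 N·m clockwise.
An unknown mass m at 2.32 m has arm 0.475 m; its moment is m·g·0.475 counterclockwise.
Balancing moments: m × 10 × 0.475 = 62.51, giving m = 62.51 / (10 × 0.475) = 13.2 kg.

m ≈ 13.2 kg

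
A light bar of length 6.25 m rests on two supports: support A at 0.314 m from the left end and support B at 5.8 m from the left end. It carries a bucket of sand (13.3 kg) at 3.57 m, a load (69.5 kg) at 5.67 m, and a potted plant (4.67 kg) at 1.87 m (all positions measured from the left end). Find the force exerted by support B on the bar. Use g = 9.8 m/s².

Sum moments about support A (its reaction then has zero moment arm).
Bucket of sand: 13.3 × 9.8 = 130.3 N down at 3.57 m → arm 3.256 m, τ = 130.3 × 3.256 = 424.3 N·m clockwise.
Load: 69.5 × 9.8 = 681.1 N down at 5.67 m → arm 5.356 m, τ = 681.1 × 5.356 = 3648 N·m clockwise.
Potted plant: 4.67 × 9.8 = 45.77 N down at 1.87 m → arm 1.556 m, τ = 45.77 × 1.556 = 71.22 N·m clockwise.
Net load moment about support A = 4144 N·m clockwise.
Reaction R at support B is upward at 5.8 m, arm 5.486 m → moment R × 5.486 counterclockwise.
Στ = 0 ⇒ R × 5.486 = 4144 ⇒ R = 755 N.

R_B ≈ 755 N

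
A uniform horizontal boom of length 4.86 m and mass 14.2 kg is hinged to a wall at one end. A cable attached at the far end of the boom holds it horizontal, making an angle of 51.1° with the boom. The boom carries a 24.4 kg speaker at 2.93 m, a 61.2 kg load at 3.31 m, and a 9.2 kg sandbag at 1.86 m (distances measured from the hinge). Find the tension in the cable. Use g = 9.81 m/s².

T ≈ 845 N

About the hinge:
Beam weight: 14.2 × 9.81 = 139.3 N down at 2.43 m → arm 2.43 m, τ = 139.3 × 2.43 = 338.5 N·m clockwise.
Speaker: 24.4 × 9.81 = 239.4 N down at 2.93 m → arm 2.93 m, τ = 239.4 × 2.93 = 701.4 N·m clockwise.
Load: 61.2 × 9.81 = 600.4 N down at 3.31 m → arm 3.31 m, τ = 600.4 × 3.31 = 1987 N·m clockwise.
Sandbag: 9.2 × 9.81 = 90.25 N down at 1.86 m → arm 1.86 m, τ = 90.25 × 1.86 = 167.9 N·m clockwise.
Total clockwise load moment = 3195 N·m.
The cable tension T acts at 4.86 m; only its component perpendicular to the boom, T sinθ, produces torque. sin 51.1° = 0.7782.
Στ = 0 ⇒ T × 4.86 × 0.7782 = 3195 ⇒ T = 3195 / 3.782 = 845 N.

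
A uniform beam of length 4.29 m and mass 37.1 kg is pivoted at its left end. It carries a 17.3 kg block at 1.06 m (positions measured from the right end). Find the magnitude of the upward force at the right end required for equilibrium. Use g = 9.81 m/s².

F ≈ 310 N

Taking torques about the left end:
Beam weight: 37.1 × 9.81 = 364 N down at 2.145 m → arm 2.145 m, τ = 364 × 2.145 = 780.8 N·m clockwise.
Block: 17.3 × 9.81 = 169.7 N down at 1.06 m → arm 3.23 m, τ = 169.7 × 3.23 = 548.1 N·m clockwise.
Net moment of the loads = 1329 N·m clockwise.
The upward force F acts at the right end, arm 4.29 m, giving F × 4.29 counterclockwise.
For rotational equilibrium, F × 4.29 = 1329, so F = 1329 / 4.29 = 310 N.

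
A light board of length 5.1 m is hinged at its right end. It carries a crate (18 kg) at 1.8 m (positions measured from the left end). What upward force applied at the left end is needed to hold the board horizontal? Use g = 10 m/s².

About the right end:
Crate: 18 × 10 = 180 N down at 1.8 m → arm 3.3 m, τ = 180 × 3.3 = 594 N·m counterclockwise.
Net moment of the loads = 594 N·m counterclockwise.
The upward force F acts at the left end, arm 5.1 m, giving F × 5.1 clockwise.
Balancing moments: F × 5.1 = 594, giving F = 594 / 5.1 = 116 N.

F ≈ 116 N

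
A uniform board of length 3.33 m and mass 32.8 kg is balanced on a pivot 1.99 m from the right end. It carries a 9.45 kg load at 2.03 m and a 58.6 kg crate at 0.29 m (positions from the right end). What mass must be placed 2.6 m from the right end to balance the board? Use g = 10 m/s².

About the pivot (at 1.99 m from the right end):
Beam weight: 32.8 × 10 = 328 N down at 1.665 m → arm 0.325 m, τ = 328 × 0.325 = 106.6 N·m clockwise.
Load: 9.45 × 10 = 94.5 N down at 2.03 m → arm 0.04 m, τ = 94.5 × 0.04 = 3.78 N·m counterclockwise.
Crate: 58.6 × 10 = 586 N down at 0.29 m → arm 1.7 m, τ = 586 × 1.7 = 996.2 N·m clockwise.
Net moment of known loads = 1099 N·m clockwise.
An unknown mass m at 2.6 m has arm 0.61 m; its moment is m·g·0.61 counterclockwise.
Setting net torque to zero: m × 10 × 0.61 = 1099 → m = 1099 / (10 × 0.61) = 180 kg.

m ≈ 180 kg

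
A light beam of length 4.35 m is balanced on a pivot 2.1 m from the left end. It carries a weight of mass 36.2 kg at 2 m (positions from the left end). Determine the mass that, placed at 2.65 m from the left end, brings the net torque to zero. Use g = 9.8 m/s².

m ≈ 6.58 kg

About the pivot (at 2.1 m from the left end):
Weight: 36.2 × 9.8 = 354.8 N down at 2 m → arm 0.1 m, τ = 354.8 × 0.1 = 35.48 N·m counterclockwise.
Net moment of known loads = 35.48 N·m counterclockwise.
An unknown mass m at 2.65 m has arm 0.55 m; its moment is m·g·0.55 clockwise.
Balancing moments: m × 9.8 × 0.55 = 35.48, giving m = 35.48 / (9.8 × 0.55) = 6.58 kg.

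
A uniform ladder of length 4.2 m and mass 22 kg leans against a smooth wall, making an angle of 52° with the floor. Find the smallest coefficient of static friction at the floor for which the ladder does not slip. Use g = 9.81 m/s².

Take moments about the foot of the ladder.
Ladder weight 22×9.81 = 215.8 N acts at 2.1 m along the ladder; its horizontal arm is 2.1·cos52° = 1.293 m → τ = 279 N·m clockwise.
Wall normal N acts horizontally at the top; its moment arm is the height L sinθ = 4.2·sin52° = 3.31 m, counterclockwise.
Balancing moments: N × 3.31 = 279, giving N = 84.29 N.
ΣFx = 0 ⇒ f = N_wall = 84.29 N. ΣFy = 0 ⇒ N_floor = 215.8 N.
μ_min = f / N_floor = 84.29 / 215.8 = 0.391.

μ_min ≈ 0.391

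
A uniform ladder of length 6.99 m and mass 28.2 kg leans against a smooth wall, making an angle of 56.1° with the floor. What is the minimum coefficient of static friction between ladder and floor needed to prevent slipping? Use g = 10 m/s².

μ_min ≈ 0.336

Take moments about the foot of the ladder.
Ladder weight 28.2×10 = 282 N acts at 3.495 m along the ladder; its horizontal arm is 3.495·cos56.1° = 1.949 m → τ = 549.6 N·m clockwise.
Wall normal N acts horizontally at the top; its moment arm is the height L sinθ = 6.99·sin56.1° = 5.802 m, counterclockwise.
Setting net torque to zero: N × 5.802 = 549.6 → N = 94.73 N.
ΣFx = 0 ⇒ f = N_wall = 94.73 N. ΣFy = 0 ⇒ N_floor = 282 N.
μ_min = f / N_floor = 94.73 / 282 = 0.336.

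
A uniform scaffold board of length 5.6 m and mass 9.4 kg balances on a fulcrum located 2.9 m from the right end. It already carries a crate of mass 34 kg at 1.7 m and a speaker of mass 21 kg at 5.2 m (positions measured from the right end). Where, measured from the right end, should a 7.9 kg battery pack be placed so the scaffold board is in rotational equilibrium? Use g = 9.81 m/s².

x ≈ 2.07 m from the right end

About the fulcrum (at 2.9 m from the right end):
Beam weight: 9.4 × 9.81 = 92.21 N down at 2.8 m → arm 0.1 m, τ = 92.21 × 0.1 = 9.221 N·m clockwise.
Crate: 34 × 9.81 = 333.5 N down at 1.7 m → arm 1.2 m, τ = 333.5 × 1.2 = 400.2 N·m clockwise.
Speaker: 21 × 9.81 = 206 N down at 5.2 m → arm 2.3 m, τ = 206 × 2.3 = 473.8 N·m counterclockwise.
Net moment of existing loads = 64.38 N·m counterclockwise.
The battery pack weighs 7.9 × 9.81 = 77.5 N and must supply an equal clockwise moment, so its lever arm about the fulcrum is 64.38 / 77.5 = 0.831 m.
That puts it at 2.9 − 0.831 = 2.07 m from the right end.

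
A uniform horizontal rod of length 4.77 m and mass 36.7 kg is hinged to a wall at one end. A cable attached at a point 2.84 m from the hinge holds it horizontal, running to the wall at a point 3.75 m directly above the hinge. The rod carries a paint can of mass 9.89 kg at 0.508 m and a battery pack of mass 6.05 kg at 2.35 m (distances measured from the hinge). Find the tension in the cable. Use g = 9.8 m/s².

T ≈ 462 N

Sum moments about the hinge (the unknown hinge reaction has zero arm there).
Beam weight: 36.7 × 9.8 = 359.7 N down at 2.385 m → arm 2.385 m, τ = 359.7 × 2.385 = 857.9 N·m clockwise.
Paint can: 9.89 × 9.8 = 96.92 N down at 0.508 m → arm 0.508 m, τ = 96.92 × 0.508 = 49.24 N·m clockwise.
Battery pack: 6.05 × 9.8 = 59.29 N down at 2.35 m → arm 2.35 m, τ = 59.29 × 2.35 = 139.3 N·m clockwise.
Total clockwise load moment = 1046 N·m.
The cable tension T acts at 2.84 m; only its component perpendicular to the rod, T sinθ, produces torque. sinθ = h/√(h²+d²) = 3.75/√(3.75²+2.84²) = 0.7972.
Στ = 0 ⇒ T × 2.84 × 0.7972 = 1046 ⇒ T = 1046 / 2.264 = 462 N.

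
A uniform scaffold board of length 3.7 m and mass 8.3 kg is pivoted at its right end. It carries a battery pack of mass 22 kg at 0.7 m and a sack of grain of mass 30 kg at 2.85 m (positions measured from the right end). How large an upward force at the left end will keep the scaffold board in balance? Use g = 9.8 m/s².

About the right end:
Beam weight: 8.3 × 9.8 = 81.34 N down at 1.85 m → arm 1.85 m, τ = 81.34 × 1.85 = 150.5 N·m counterclockwise.
Battery pack: 22 × 9.8 = 215.6 N down at 0.7 m → arm 0.7 m, τ = 215.6 × 0.7 = 150.9 N·m counterclockwise.
Sack of grain: 30 × 9.8 = 294 N down at 2.85 m → arm 2.85 m, τ = 294 × 2.85 = 837.9 N·m counterclockwise.
Net moment of the loads = 1139 N·m counterclockwise.
The upward force F acts at the left end, arm 3.7 m, giving F × 3.7 clockwise.
Στ = 0 ⇒ F × 3.7 = 1139 ⇒ F = 1139 / 3.7 = 308 N.

F ≈ 308 N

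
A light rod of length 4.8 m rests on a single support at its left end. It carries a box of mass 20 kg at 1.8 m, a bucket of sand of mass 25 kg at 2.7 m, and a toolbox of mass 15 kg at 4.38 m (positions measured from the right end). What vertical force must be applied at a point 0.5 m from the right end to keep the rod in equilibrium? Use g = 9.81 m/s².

Taking torques about the left end:
Box: 20 × 9.81 = 196.2 N down at 1.8 m → arm 3 m, τ = 196.2 × 3 = 588.6 N·m clockwise.
Bucket of sand: 25 × 9.81 = 245.2 N down at 2.7 m → arm 2.1 m, τ = 245.2 × 2.1 = 514.9 N·m clockwise.
Toolbox: 15 × 9.81 = 147.2 N down at 4.38 m → arm 0.42 m, τ = 147.2 × 0.42 = 61.82 N·m clockwise.
Net moment of the loads = 1165 N·m clockwise.
The upward force F acts at a point 0.5 m from the right end, arm 4.3 m, giving F × 4.3 counterclockwise.
For rotational equilibrium, F × 4.3 = 1165, so F = 1165 / 4.3 = 271 N.

F ≈ 271 N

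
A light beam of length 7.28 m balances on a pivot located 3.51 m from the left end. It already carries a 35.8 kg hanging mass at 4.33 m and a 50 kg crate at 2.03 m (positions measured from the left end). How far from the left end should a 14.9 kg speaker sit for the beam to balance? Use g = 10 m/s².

Take moments about the pivot (at 3.51 m from the left end).
Hanging mass: 35.8 × 10 = 358 N down at 4.33 m → arm 0.82 m, τ = 358 × 0.82 = 293.6 N·m clockwise.
Crate: 50 × 10 = 500 N down at 2.03 m → arm 1.48 m, τ = 500 × 1.48 = 740 N·m counterclockwise.
Net moment of existing loads = 446.4 N·m counterclockwise.
The speaker weighs 14.9 × 10 = 149 N and must supply an equal clockwise moment, so its lever arm about the pivot is 446.4 / 149 = 3 m.
That puts it at 3.51 + 3 = 6.51 m from the left end.

x ≈ 6.51 m from the left end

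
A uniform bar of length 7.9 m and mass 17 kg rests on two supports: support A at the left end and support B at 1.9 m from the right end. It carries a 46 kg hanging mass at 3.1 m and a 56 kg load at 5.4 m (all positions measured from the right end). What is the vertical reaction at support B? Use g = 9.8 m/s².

Take moments about support A.
Beam weight: 17 × 9.8 = 166.6 N down at 3.95 m → arm 3.95 m, τ = 166.6 × 3.95 = 658.1 N·m clockwise.
Hanging mass: 46 × 9.8 = 450.8 N down at 3.1 m → arm 4.8 m, τ = 450.8 × 4.8 = 2164 N·m clockwise.
Load: 56 × 9.8 = 548.8 N down at 5.4 m → arm 2.5 m, τ = 548.8 × 2.5 = 1372 N·m clockwise.
Net load moment about support A = 4194 N·m clockwise.
Reaction R at support B is upward at 1.9 m, arm 6 m → moment R × 6 counterclockwise.
Setting net torque to zero: R × 6 = 4194 → R = 699 N.

R_B ≈ 699 N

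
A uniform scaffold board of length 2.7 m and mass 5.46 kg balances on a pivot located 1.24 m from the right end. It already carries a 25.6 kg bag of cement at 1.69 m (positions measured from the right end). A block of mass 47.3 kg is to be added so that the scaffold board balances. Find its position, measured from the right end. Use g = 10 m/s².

Choose the pivot (at 1.24 m from the right end) as the axis so the support reaction has zero arm there.
Beam weight: 5.46 × 10 = 54.6 N down at 1.35 m → arm 0.11 m, τ = 54.6 × 0.11 = 6.006 N·m counterclockwise.
Bag of cement: 25.6 × 10 = 256 N down at 1.69 m → arm 0.45 m, τ = 256 × 0.45 = 115.2 N·m counterclockwise.
Net moment of existing loads = 121.2 N·m counterclockwise.
The block weighs 47.3 × 10 = 473 N and must supply an equal clockwise moment, so its lever arm about the pivot is 121.2 / 473 = 0.256 m.
That puts it at 1.24 − 0.256 = 0.984 m from the right end.

x ≈ 0.984 m from the right end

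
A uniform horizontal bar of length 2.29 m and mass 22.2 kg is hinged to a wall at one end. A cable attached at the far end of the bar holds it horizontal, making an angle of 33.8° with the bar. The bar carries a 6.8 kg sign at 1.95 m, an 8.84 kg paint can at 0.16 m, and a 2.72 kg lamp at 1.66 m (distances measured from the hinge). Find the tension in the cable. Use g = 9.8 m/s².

Taking torques about the hinge:
Beam weight: 22.2 × 9.8 = 217.6 N down at 1.145 m → arm 1.145 m, τ = 217.6 × 1.145 = 249.2 N·m clockwise.
Sign: 6.8 × 9.8 = 66.64 N down at 1.95 m → arm 1.95 m, τ = 66.64 × 1.95 = 129.9 N·m clockwise.
Paint can: 8.84 × 9.8 = 86.63 N down at 0.16 m → arm 0.16 m, τ = 86.63 × 0.16 = 13.86 N·m clockwise.
Lamp: 2.72 × 9.8 = 26.66 N down at 1.66 m → arm 1.66 m, τ = 26.66 × 1.66 = 44.26 N·m clockwise.
Total clockwise load moment = 437.2 N·m.
The cable tension T acts at 2.29 m; only its component perpendicular to the bar, T sinθ, produces torque. sin 33.8° = 0.5563.
Στ = 0 ⇒ T × 2.29 × 0.5563 = 437.2 ⇒ T = 437.2 / 1.274 = 343 N.

T ≈ 343 N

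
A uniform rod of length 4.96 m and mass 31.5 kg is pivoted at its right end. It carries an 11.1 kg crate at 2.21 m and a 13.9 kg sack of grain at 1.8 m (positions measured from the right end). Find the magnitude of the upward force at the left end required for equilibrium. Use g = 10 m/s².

F ≈ 257 N

Sum moments about the right end (the unknown pivot reaction has zero arm there).
Beam weight: 31.5 × 10 = 315 N down at 2.48 m → arm 2.48 m, τ = 315 × 2.48 = 781.2 N·m counterclockwise.
Crate: 11.1 × 10 = 111 N down at 2.21 m → arm 2.21 m, τ = 111 × 2.21 = 245.3 N·m counterclockwise.
Sack of grain: 13.9 × 10 = 139 N down at 1.8 m → arm 1.8 m, τ = 139 × 1.8 = 250.2 N·m counterclockwise.
Net moment of the loads = 1277 N·m counterclockwise.
The upward force F acts at the left end, arm 4.96 m, giving F × 4.96 clockwise.
Setting net torque to zero: F × 4.96 = 1277 → F = 1277 / 4.96 = 257 N.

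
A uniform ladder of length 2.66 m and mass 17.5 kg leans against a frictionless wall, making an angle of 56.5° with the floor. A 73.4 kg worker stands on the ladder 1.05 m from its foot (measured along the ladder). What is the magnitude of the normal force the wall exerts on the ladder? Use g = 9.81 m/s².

About the foot of the ladder:
Ladder weight 17.5×9.81 = 171.7 N acts at 1.33 m along the ladder; its horizontal arm is 1.33·cos56.5° = 0.7341 m → τ = 126 N·m clockwise.
Worker: 73.4×9.81 = 720.1 N at 1.05 m → arm 0.5795 m → τ = 417.3 N·m clockwise.
Wall normal N acts horizontally at the top; its moment arm is the height L sinθ = 2.66·sin56.5° = 2.218 m, counterclockwise.
Setting net torque to zero: N × 2.218 = 543.3 → N = 245 N.

N_wall ≈ 245 N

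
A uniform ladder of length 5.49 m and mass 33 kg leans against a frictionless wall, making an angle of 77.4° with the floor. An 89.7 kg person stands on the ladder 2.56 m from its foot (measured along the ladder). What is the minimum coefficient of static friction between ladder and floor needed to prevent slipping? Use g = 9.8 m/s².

μ_min ≈ 0.106

About the foot of the ladder:
Ladder weight 33×9.8 = 323.4 N acts at 2.745 m along the ladder; its horizontal arm is 2.745·cos77.4° = 0.5988 m → τ = 193.7 N·m clockwise.
Person: 89.7×9.8 = 879.1 N at 2.56 m → arm 0.5584 m → τ = 490.9 N·m clockwise.
Wall normal N acts horizontally at the top; its moment arm is the height L sinθ = 5.49·sin77.4° = 5.358 m, counterclockwise.
Balancing moments: N × 5.358 = 684.6, giving N = 127.8 N.
ΣFx = 0 ⇒ f = N_wall = 127.8 N. ΣFy = 0 ⇒ N_floor = 1202 N.
μ_min = f / N_floor = 127.8 / 1202 = 0.106.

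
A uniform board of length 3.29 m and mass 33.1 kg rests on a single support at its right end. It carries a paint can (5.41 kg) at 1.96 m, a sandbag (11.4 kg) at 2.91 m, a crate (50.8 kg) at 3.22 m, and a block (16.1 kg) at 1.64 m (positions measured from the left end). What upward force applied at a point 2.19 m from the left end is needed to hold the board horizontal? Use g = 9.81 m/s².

Taking torques about the right end:
Beam weight: 33.1 × 9.81 = 324.7 N down at 1.645 m → arm 1.645 m, τ = 324.7 × 1.645 = 534.1 N·m counterclockwise.
Paint can: 5.41 × 9.81 = 53.07 N down at 1.96 m → arm 1.33 m, τ = 53.07 × 1.33 = 70.58 N·m counterclockwise.
Sandbag: 11.4 × 9.81 = 111.8 N down at 2.91 m → arm 0.38 m, τ = 111.8 × 0.38 = 42.48 N·m counterclockwise.
Crate: 50.8 × 9.81 = 498.3 N down at 3.22 m → arm 0.07 m, τ = 498.3 × 0.07 = 34.88 N·m counterclockwise.
Block: 16.1 × 9.81 = 157.9 N down at 1.64 m → arm 1.65 m, τ = 157.9 × 1.65 = 260.5 N·m counterclockwise.
Net moment of the loads = 942.5 N·m counterclockwise.
The upward force F acts at a point 2.19 m from the left end, arm 1.1 m, giving F × 1.1 clockwise.
Balancing moments: F × 1.1 = 942.5, giving F = 942.5 / 1.1 = 857 N.

F ≈ 857 N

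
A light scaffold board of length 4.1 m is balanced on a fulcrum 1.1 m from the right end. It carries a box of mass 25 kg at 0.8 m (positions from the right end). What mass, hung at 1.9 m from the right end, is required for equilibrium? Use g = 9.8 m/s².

m ≈ 9.37 kg

Choose the fulcrum (at 1.1 m from the right end) as the axis so the support reaction has zero arm there.
Box: 25 × 9.8 = 245 N down at 0.8 m → arm 0.3 m, τ = 245 × 0.3 = 73.5 N·m clockwise.
Net moment of known loads = 73.5 N·m clockwise.
An unknown mass m at 1.9 m has arm 0.8 m; its moment is m·g·0.8 counterclockwise.
Balancing moments: m × 9.8 × 0.8 = 73.5, giving m = 73.5 / (9.8 × 0.8) = 9.37 kg.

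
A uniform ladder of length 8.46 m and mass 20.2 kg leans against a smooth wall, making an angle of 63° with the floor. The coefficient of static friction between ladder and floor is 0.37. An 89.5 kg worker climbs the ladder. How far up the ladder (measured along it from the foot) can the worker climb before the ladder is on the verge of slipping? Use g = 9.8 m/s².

d ≈ 6.58 m

Taking torques about the foot of the ladder:
Ladder weight 20.2×9.8 = 198 N acts at 4.23 m along the ladder; its horizontal arm is 4.23·cos63° = 1.92 m → τ = 380.2 N·m clockwise.
Worker weight 89.5×9.8 = 877.1 N at distance d → arm d·cos63° → τ = 877.1·d·0.454 clockwise.
Wall normal N at the top has arm L sinθ = 7.538 m counterclockwise, so Στ = 0 gives N·7.538 = 380.2 + 398.2·d.
ΣFy = 0 ⇒ N_floor = 1075 N, so the maximum friction is μ_s·N_floor = 0.37×1075 = 397.8 N. ΣFx = 0 ⇒ N_wall = f, so at the slipping point N = 397.8 N.
Substituting: 397.8×7.538 = 380.2 + 398.2·d ⇒ d = (2999 − 380.2) / 398.2 = 6.58 m.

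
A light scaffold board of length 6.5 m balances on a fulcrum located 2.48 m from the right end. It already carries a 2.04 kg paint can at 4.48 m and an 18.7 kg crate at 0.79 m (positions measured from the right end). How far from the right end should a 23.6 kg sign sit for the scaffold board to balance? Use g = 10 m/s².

Choose the fulcrum (at 2.48 m from the right end) as the axis so the support reaction has zero arm there.
Paint can: 2.04 × 10 = 20.4 N down at 4.48 m → arm 2 m, τ = 20.4 × 2 = 40.8 N·m counterclockwise.
Crate: 18.7 × 10 = 187 N down at 0.79 m → arm 1.69 m, τ = 187 × 1.69 = 316 N·m clockwise.
Net moment of existing loads = 275.2 N·m clockwise.
The sign weighs 23.6 × 10 = 236 N and must supply an equal counterclockwise moment, so its lever arm about the fulcrum is 275.2 / 236 = 1.17 m.
That puts it at 2.48 + 1.17 = 3.65 m from the right end.

x ≈ 3.65 m from the right end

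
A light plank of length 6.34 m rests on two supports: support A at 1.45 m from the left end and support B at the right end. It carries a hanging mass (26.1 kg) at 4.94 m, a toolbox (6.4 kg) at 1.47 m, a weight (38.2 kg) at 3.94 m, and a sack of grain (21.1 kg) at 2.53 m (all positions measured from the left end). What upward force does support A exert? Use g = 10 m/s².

Sum moments about support B (its reaction then has zero moment arm).
Hanging mass: 26.1 × 10 = 261 N down at 4.94 m → arm 1.4 m, τ = 261 × 1.4 = 365.4 N·m counterclockwise.
Toolbox: 6.4 × 10 = 64 N down at 1.47 m → arm 4.87 m, τ = 64 × 4.87 = 311.7 N·m counterclockwise.
Weight: 38.2 × 10 = 382 N down at 3.94 m → arm 2.4 m, τ = 382 × 2.4 = 916.8 N·m counterclockwise.
Sack of grain: 21.1 × 10 = 211 N down at 2.53 m → arm 3.81 m, τ = 211 × 3.81 = 803.9 N·m counterclockwise.
Net load moment about support B = 2398 N·m counterclockwise.
Reaction R at support A is upward at 1.45 m, arm 4.89 m → moment R × 4.89 clockwise.
Στ = 0 ⇒ R × 4.89 = 2398 ⇒ R = 490 N.

R_A ≈ 490 N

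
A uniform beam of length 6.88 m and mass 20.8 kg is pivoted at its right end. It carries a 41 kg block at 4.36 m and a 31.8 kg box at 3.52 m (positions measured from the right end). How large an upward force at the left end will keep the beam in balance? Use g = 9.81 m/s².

F ≈ 517 N

Choose the right end as the axis so the unknown pivot reaction has zero arm there.
Beam weight: 20.8 × 9.81 = 204 N down at 3.44 m → arm 3.44 m, τ = 204 × 3.44 = 701.8 N·m counterclockwise.
Block: 41 × 9.81 = 402.2 N down at 4.36 m → arm 4.36 m, τ = 402.2 × 4.36 = 1754 N·m counterclockwise.
Box: 31.8 × 9.81 = 312 N down at 3.52 m → arm 3.52 m, τ = 312 × 3.52 = 1098 N·m counterclockwise.
Net moment of the loads = 3554 N·m counterclockwise.
The upward force F acts at the left end, arm 6.88 m, giving F × 6.88 clockwise.
For rotational equilibrium, F × 6.88 = 3554, so F = 3554 / 6.88 = 517 N.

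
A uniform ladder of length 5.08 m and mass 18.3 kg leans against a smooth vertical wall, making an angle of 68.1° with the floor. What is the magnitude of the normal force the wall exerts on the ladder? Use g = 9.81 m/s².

N_wall ≈ 36.1 N

Taking torques about the foot of the ladder:
Ladder weight 18.3×9.81 = 179.5 N acts at 2.54 m along the ladder; its horizontal arm is 2.54·cos68.1° = 0.9474 m → τ = 170.1 N·m clockwise.
Wall normal N acts horizontally at the top; its moment arm is the height L sinθ = 5.08·sin68.1° = 4.713 m, counterclockwise.
Στ = 0 ⇒ N × 4.713 = 170.1 ⇒ N = 36.1 N.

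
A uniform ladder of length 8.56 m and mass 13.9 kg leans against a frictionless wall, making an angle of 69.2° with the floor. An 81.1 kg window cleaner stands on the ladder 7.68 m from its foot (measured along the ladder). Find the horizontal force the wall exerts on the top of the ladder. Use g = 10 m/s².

N_wall ≈ 303 N

Take moments about the foot of the ladder.
Ladder weight 13.9×10 = 139 N acts at 4.28 m along the ladder; its horizontal arm is 4.28·cos69.2° = 1.52 m → τ = 211.3 N·m clockwise.
Window cleaner: 81.1×10 = 811 N at 7.68 m → arm 2.727 m → τ = 2212 N·m clockwise.
Wall normal N acts horizontally at the top; its moment arm is the height L sinθ = 8.56·sin69.2° = 8.002 m, counterclockwise.
Στ = 0 ⇒ N × 8.002 = 2423 ⇒ N = 303 N.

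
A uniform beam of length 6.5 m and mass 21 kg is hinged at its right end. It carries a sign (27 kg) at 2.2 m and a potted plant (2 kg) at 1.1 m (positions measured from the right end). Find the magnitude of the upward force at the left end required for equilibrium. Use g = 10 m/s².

Choose the right end as the axis so the unknown pivot reaction has zero arm there.
Beam weight: 21 × 10 = 210 N down at 3.25 m → arm 3.25 m, τ = 210 × 3.25 = 682.5 N·m counterclockwise.
Sign: 27 × 10 = 270 N down at 2.2 m → arm 2.2 m, τ = 270 × 2.2 = 594 N·m counterclockwise.
Potted plant: 2 × 10 = 20 N down at 1.1 m → arm 1.1 m, τ = 20 × 1.1 = 22 N·m counterclockwise.
Net moment of the loads = 1298 N·m counterclockwise.
The upward force F acts at the left end, arm 6.5 m, giving F × 6.5 clockwise.
For rotational equilibrium, F × 6.5 = 1298, so F = 1298 / 6.5 = 200 N.

F ≈ 200 N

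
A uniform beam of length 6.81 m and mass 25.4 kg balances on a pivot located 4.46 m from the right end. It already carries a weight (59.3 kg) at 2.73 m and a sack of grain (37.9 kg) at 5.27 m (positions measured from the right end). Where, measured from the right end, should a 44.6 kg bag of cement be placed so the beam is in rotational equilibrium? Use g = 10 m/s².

x ≈ 6.67 m from the right end

Sum moments about the pivot (at 4.46 m from the right end) (the support reaction has zero arm there).
Beam weight: 25.4 × 10 = 254 N down at 3.405 m → arm 1.055 m, τ = 254 × 1.055 = 268 N·m clockwise.
Weight: 59.3 × 10 = 593 N down at 2.73 m → arm 1.73 m, τ = 593 × 1.73 = 1026 N·m clockwise.
Sack of grain: 37.9 × 10 = 379 N down at 5.27 m → arm 0.81 m, τ = 379 × 0.81 = 307 N·m counterclockwise.
Net moment of existing loads = 987 N·m clockwise.
The bag of cement weighs 44.6 × 10 = 446 N and must supply an equal counterclockwise moment, so its lever arm about the pivot is 987 / 446 = 2.21 m.
That puts it at 4.46 + 2.21 = 6.67 m from the right end.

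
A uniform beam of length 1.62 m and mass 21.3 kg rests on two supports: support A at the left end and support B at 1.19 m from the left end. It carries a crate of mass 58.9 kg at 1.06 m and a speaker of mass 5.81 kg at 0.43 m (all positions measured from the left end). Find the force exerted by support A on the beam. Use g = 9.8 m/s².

About support B:
Beam weight: 21.3 × 9.8 = 208.7 N down at 0.81 m → arm 0.38 m, τ = 208.7 × 0.38 = 79.31 N·m counterclockwise.
Crate: 58.9 × 9.8 = 577.2 N down at 1.06 m → arm 0.13 m, τ = 577.2 × 0.13 = 75.04 N·m counterclockwise.
Speaker: 5.81 × 9.8 = 56.94 N down at 0.43 m → arm 0.76 m, τ = 56.94 × 0.76 = 43.27 N·m counterclockwise.
Net load moment about support B = 197.6 N·m counterclockwise.
Reaction R at support A is upward at 0 m, arm 1.19 m → moment R × 1.19 clockwise.
Setting net torque to zero: R × 1.19 = 197.6 → R = 166 N.

R_A ≈ 166 N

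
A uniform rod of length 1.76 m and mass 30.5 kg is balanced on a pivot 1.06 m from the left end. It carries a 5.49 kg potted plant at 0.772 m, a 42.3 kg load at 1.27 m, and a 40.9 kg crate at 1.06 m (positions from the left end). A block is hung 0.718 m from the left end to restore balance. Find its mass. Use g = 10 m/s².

Choose the pivot (at 1.06 m from the left end) as the axis so the support reaction has zero arm there.
Beam weight: 30.5 × 10 = 305 N down at 0.88 m → arm 0.18 m, τ = 305 × 0.18 = 54.9 N·m counterclockwise.
Potted plant: 5.49 × 10 = 54.9 N down at 0.772 m → arm 0.288 m, τ = 54.9 × 0.288 = 15.81 N·m counterclockwise.
Load: 42.3 × 10 = 423 N down at 1.27 m → arm 0.21 m, τ = 423 × 0.21 = 88.83 N·m clockwise.
Crate: acts at the pivot, moment arm 0 → no torque.
Net moment of known loads = 18.12 N·m clockwise.
An unknown mass m at 0.718 m has arm 0.342 m; its moment is m·g·0.342 counterclockwise.
Στ = 0 ⇒ m × 10 × 0.342 = 18.12 ⇒ m = 18.12 / (10 × 0.342) = 5.3 kg.

m ≈ 5.3 kg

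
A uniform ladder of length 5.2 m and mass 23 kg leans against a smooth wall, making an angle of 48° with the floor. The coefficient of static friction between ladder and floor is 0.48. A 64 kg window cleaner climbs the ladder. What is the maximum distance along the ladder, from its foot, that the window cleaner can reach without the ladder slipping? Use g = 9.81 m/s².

d ≈ 2.83 m

Taking torques about the foot of the ladder:
Ladder weight 23×9.81 = 225.6 N acts at 2.6 m along the ladder; its horizontal arm is 2.6·cos48° = 1.74 m → τ = 392.5 N·m clockwise.
Window cleaner weight 64×9.81 = 627.8 N at distance d → arm d·cos48° → τ = 627.8·d·0.6691 clockwise.
Wall normal N at the top has arm L sinθ = 3.864 m counterclockwise, so Στ = 0 gives N·3.864 = 392.5 + 420.1·d.
ΣFy = 0 ⇒ N_floor = 853.4 N, so the maximum friction is μ_s·N_floor = 0.48×853.4 = 409.6 N. ΣFx = 0 ⇒ N_wall = f, so at the slipping point N = 409.6 N.
Substituting: 409.6×3.864 = 392.5 + 420.1·d ⇒ d = (1583 − 392.5) / 420.1 = 2.83 m.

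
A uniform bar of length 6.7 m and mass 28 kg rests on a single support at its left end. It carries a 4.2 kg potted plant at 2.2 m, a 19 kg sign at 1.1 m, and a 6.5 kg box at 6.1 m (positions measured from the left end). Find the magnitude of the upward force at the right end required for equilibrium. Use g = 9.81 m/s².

About the left end:
Beam weight: 28 × 9.81 = 274.7 N down at 3.35 m → arm 3.35 m, τ = 274.7 × 3.35 = 920.2 N·m clockwise.
Potted plant: 4.2 × 9.81 = 41.2 N down at 2.2 m → arm 2.2 m, τ = 41.2 × 2.2 = 90.64 N·m clockwise.
Sign: 19 × 9.81 = 186.4 N down at 1.1 m → arm 1.1 m, τ = 186.4 × 1.1 = 205 N·m clockwise.
Box: 6.5 × 9.81 = 63.77 N down at 6.1 m → arm 6.1 m, τ = 63.77 × 6.1 = 389 N·m clockwise.
Net moment of the loads = 1605 N·m clockwise.
The upward force F acts at the right end, arm 6.7 m, giving F × 6.7 counterclockwise.
Balancing moments: F × 6.7 = 1605, giving F = 1605 / 6.7 = 240 N.

F ≈ 240 N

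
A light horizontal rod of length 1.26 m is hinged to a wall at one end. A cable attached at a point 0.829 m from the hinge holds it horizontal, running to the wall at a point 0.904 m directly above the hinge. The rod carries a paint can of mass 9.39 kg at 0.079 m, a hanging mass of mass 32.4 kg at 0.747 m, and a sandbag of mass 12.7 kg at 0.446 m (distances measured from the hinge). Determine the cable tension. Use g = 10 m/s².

T ≈ 501 N

Take moments about the hinge.
Paint can: 9.39 × 10 = 93.9 N down at 0.079 m → arm 0.079 m, τ = 93.9 × 0.079 = 7.418 N·m clockwise.
Hanging mass: 32.4 × 10 = 324 N down at 0.747 m → arm 0.747 m, τ = 324 × 0.747 = 242 N·m clockwise.
Sandbag: 12.7 × 10 = 127 N down at 0.446 m → arm 0.446 m, τ = 127 × 0.446 = 56.64 N·m clockwise.
Total clockwise load moment = 306.1 N·m.
The cable tension T acts at 0.829 m; only its component perpendicular to the rod, T sinθ, produces torque. sinθ = h/√(h²+d²) = 0.904/√(0.904²+0.829²) = 0.737.
Setting net torque to zero: T × 0.829 × 0.737 = 306.1 → T = 306.1 / 0.611 = 501 N.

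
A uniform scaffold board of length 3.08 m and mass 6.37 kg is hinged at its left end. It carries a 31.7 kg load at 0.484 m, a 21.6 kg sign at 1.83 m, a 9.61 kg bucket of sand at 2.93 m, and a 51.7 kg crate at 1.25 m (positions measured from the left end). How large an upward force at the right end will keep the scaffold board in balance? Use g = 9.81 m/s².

Take moments about the left end.
Beam weight: 6.37 × 9.81 = 62.49 N down at 1.54 m → arm 1.54 m, τ = 62.49 × 1.54 = 96.23 N·m clockwise.
Load: 31.7 × 9.81 = 311 N down at 0.484 m → arm 0.484 m, τ = 311 × 0.484 = 150.5 N·m clockwise.
Sign: 21.6 × 9.81 = 211.9 N down at 1.83 m → arm 1.83 m, τ = 211.9 × 1.83 = 387.8 N·m clockwise.
Bucket of sand: 9.61 × 9.81 = 94.27 N down at 2.93 m → arm 2.93 m, τ = 94.27 × 2.93 = 276.2 N·m clockwise.
Crate: 51.7 × 9.81 = 507.2 N down at 1.25 m → arm 1.25 m, τ = 507.2 × 1.25 = 634 N·m clockwise.
Net moment of the loads = 1545 N·m clockwise.
The upward force F acts at the right end, arm 3.08 m, giving F × 3.08 counterclockwise.
For rotational equilibrium, F × 3.08 = 1545, so F = 1545 / 3.08 = 502 N.

F ≈ 502 N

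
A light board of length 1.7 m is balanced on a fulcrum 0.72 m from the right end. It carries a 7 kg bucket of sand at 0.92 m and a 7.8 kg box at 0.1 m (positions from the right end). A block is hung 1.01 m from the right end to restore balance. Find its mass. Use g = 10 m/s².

m ≈ 11.8 kg

Choose the fulcrum (at 0.72 m from the right end) as the axis so the support reaction has zero arm there.
Bucket of sand: 7 × 10 = 70 N down at 0.92 m → arm 0.2 m, τ = 70 × 0.2 = 14 N·m counterclockwise.
Box: 7.8 × 10 = 78 N down at 0.1 m → arm 0.62 m, τ = 78 × 0.62 = 48.36 N·m clockwise.
Net moment of known loads = 34.36 N·m clockwise.
An unknown mass m at 1.01 m has arm 0.29 m; its moment is m·g·0.29 counterclockwise.
Στ = 0 ⇒ m × 10 × 0.29 = 34.36 ⇒ m = 34.36 / (10 × 0.29) = 11.8 kg.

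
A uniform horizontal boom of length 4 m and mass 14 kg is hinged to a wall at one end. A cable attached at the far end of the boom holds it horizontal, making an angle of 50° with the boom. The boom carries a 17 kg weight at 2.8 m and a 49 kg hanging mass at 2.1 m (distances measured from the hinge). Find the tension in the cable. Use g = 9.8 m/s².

T ≈ 571 N

Taking torques about the hinge:
Beam weight: 14 × 9.8 = 137.2 N down at 2 m → arm 2 m, τ = 137.2 × 2 = 274.4 N·m clockwise.
Weight: 17 × 9.8 = 166.6 N down at 2.8 m → arm 2.8 m, τ = 166.6 × 2.8 = 466.5 N·m clockwise.
Hanging mass: 49 × 9.8 = 480.2 N down at 2.1 m → arm 2.1 m, τ = 480.2 × 2.1 = 1008 N·m clockwise.
Total clockwise load moment = 1749 N·m.
The cable tension T acts at 4 m; only its component perpendicular to the boom, T sinθ, produces torque. sin 50° = 0.766.
Balancing moments: T × 4 × 0.766 = 1749, giving T = 1749 / 3.064 = 571 N.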